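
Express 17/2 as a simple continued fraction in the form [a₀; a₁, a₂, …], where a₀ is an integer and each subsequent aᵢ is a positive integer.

17 = 8·2 + 1, so a_0 = 8
2 = 2·1 + 0, so a_1 = 2

[8; 2]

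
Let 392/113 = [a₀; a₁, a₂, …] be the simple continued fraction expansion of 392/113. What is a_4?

392 ÷ 113 → quotient 3, remainder 53
113 ÷ 53 → quotient 2, remainder 7
53 ÷ 7 → quotient 7, remainder 4
7 ÷ 4 → quotient 1, remainder 3
4 ÷ 3 → quotient 1, remainder 1

1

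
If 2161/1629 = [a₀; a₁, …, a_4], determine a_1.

3

2161 ÷ 1629 → quotient 1, remainder 532
1629 ÷ 532 → quotient 3, remainder 33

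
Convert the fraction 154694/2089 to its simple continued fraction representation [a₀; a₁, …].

[74; 19, 2, 1, 11, 3]

Repeatedly divide and take the remainder:
154694 ÷ 2089 → quotient 74, remainder 108
2089 ÷ 108 → quotient 19, remainder 37
108 ÷ 37 → quotient 2, remainder 34
37 ÷ 34 → quotient 1, remainder 3
34 ÷ 3 → quotient 11, remainder 1
3 ÷ 1 → quotient 3, remainder 0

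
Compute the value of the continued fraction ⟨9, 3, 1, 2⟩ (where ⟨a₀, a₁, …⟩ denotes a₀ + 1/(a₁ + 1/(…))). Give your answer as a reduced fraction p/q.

Starting at the tail and folding back:
Start with 2.
1 + 1/(2/1) = 1 + 1/2 = 3/2
3 + 1/(3/2) = 3 + 2/3 = 11/3
9 + 1/(11/3) = 9 + 3/11 = 102/11

102/11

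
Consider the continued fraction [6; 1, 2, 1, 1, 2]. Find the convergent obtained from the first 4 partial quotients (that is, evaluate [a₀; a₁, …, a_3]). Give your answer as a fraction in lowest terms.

27/4

a_0 = 6: 6/1
a_1 = 1: 7/1
a_2 = 2: 20/3
a_3 = 1: 27/4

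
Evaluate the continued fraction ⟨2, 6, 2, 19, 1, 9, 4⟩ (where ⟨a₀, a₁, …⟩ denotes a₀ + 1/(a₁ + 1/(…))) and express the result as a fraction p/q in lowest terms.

Build up convergents one term at a time:
a_0 = 2: 2/1
a_1 = 6: 13/6
a_2 = 2: 28/13
a_3 = 19: 545/253
a_4 = 1: 573/266
a_5 = 9: 5702/2647
a_6 = 4: 23381/10854

23381/10854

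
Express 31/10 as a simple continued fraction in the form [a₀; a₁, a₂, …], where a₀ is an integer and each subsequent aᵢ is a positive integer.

[3; 10]

⌊31/10⌋ = 3, remainder 1
⌊10/1⌋ = 10, remainder 0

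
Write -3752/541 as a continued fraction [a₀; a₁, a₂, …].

Repeatedly divide and take the remainder:
-3752 = -7·541 + 35, so a_0 = -7
541 = 15·35 + 16, so a_1 = 15
35 = 2·16 + 3, so a_2 = 2
16 = 5·3 + 1, so a_3 = 5
3 = 3·1 + 0, so a_4 = 3

[-7; 15, 2, 5, 3]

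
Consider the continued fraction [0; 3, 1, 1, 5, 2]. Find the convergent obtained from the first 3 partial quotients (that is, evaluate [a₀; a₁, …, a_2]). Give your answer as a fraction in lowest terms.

1/4

a_0 = 0: 0/1
a_1 = 3: 1/3
a_2 = 1: 1/4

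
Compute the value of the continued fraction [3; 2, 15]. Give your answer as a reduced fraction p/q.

108/31

Build up convergents one term at a time:
a_0 = 3: 3/1
a_1 = 2: 7/2
a_2 = 15: 108/31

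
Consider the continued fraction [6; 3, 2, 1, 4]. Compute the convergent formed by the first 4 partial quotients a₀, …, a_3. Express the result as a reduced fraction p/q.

a_0 = 6: 6/1
a_1 = 3: 19/3
a_2 = 2: 44/7
a_3 = 1: 63/10

63/10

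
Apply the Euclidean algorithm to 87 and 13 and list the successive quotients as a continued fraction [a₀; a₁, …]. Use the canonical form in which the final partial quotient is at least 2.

87 ÷ 13 → quotient 6, remainder 9
13 ÷ 9 → quotient 1, remainder 4
9 ÷ 4 → quotient 2, remainder 1
4 ÷ 1 → quotient 4, remainder 0

[6; 1, 2, 4]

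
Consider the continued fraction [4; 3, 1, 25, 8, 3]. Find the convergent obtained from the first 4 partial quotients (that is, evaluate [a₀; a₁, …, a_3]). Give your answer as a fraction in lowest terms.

Compute successive convergents:
a_0 = 4: 4/1
a_1 = 3: 13/3
a_2 = 1: 17/4
a_3 = 25: 438/103

438/103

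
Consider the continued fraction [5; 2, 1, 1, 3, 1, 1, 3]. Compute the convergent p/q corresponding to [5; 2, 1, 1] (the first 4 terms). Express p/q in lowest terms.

27/5

Start with 1.
1 + 1/(1/1) = 1 + 1/1 = 2/1
2 + 1/(2/1) = 2 + 1/2 = 5/2
5 + 1/(5/2) = 5 + 2/5 = 27/5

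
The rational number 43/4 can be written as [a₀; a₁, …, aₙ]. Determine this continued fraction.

[10; 1, 3]

⌊43/4⌋ = 10, remainder 3
⌊4/3⌋ = 1, remainder 1
⌊3/1⌋ = 3, remainder 0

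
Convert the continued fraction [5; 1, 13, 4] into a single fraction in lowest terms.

Use the convergent recurrence hₖ = aₖ·hₖ₋₁ + hₖ₋₂ (and likewise for the denominators kₖ):
a_0 = 5: 5/1
a_1 = 1: 6/1
a_2 = 13: 83/14
a_3 = 4: 338/57

338/57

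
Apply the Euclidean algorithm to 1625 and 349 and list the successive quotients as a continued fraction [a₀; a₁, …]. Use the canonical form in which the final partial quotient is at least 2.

[4; 1, 1, 1, 9, 1, 10]

Apply division with remainder until the remainder is 0:
1625 ÷ 349 → quotient 4, remainder 229
349 ÷ 229 → quotient 1, remainder 120
229 ÷ 120 → quotient 1, remainder 109
120 ÷ 109 → quotient 1, remainder 11
109 ÷ 11 → quotient 9, remainder 10
11 ÷ 10 → quotient 1, remainder 1
10 ÷ 1 → quotient 10, remainder 0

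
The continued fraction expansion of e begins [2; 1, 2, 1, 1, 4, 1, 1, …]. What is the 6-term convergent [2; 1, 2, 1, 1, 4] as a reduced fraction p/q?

87/32

Starting at the tail and folding back:
Start with 4.
1 + 1/(4/1) = 1 + 1/4 = 5/4
1 + 1/(5/4) = 1 + 4/5 = 9/5
2 + 1/(9/5) = 2 + 5/9 = 23/9
1 + 1/(23/9) = 1 + 9/23 = 32/23
2 + 1/(32/23) = 2 + 23/32 = 87/32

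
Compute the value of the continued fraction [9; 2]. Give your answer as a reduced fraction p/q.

a_0 = 9: 9/1
a_1 = 2: 19/2

19/2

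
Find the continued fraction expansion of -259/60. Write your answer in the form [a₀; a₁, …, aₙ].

[-5; 1, 2, 6, 3]

-259 = -5·60 + 41, so a_0 = -5
60 = 1·41 + 19, so a_1 = 1
41 = 2·19 + 3, so a_2 = 2
19 = 6·3 + 1, so a_3 = 6
3 = 3·1 + 0, so a_4 = 3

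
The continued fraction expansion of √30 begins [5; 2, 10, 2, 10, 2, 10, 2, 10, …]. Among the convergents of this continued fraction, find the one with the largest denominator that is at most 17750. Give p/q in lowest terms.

a_0 = 5: 5/1  (≤ bound)
a_1 = 2: 11/2  (≤ bound)
a_2 = 10: 115/21  (≤ bound)
a_3 = 2: 241/44  (≤ bound)
a_4 = 10: 2525/461  (≤ bound)
a_5 = 2: 5291/966  (≤ bound)
a_6 = 10: 55435/10121  (≤ bound)
a_7 = 2: 116161/21208  (> 17750, stop)

55435/10121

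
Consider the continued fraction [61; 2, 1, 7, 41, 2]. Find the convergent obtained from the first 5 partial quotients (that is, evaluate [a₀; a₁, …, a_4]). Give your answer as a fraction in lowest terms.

58035/946

Use the convergent recurrence hₖ = aₖ·hₖ₋₁ + hₖ₋₂ (and likewise for the denominators kₖ):
a_0 = 61: 61/1
a_1 = 2: 123/2
a_2 = 1: 184/3
a_3 = 7: 1411/23
a_4 = 41: 58035/946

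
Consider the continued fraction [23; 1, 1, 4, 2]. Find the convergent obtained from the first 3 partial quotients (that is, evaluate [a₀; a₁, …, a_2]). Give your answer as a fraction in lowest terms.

47/2

Build up convergents one term at a time:
a_0 = 23: 23/1
a_1 = 1: 24/1
a_2 = 1: 47/2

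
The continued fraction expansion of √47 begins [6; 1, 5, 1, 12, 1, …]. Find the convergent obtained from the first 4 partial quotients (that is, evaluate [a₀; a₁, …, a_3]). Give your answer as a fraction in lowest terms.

48/7

a_0 = 6: 6/1
a_1 = 1: 7/1
a_2 = 5: 41/6
a_3 = 1: 48/7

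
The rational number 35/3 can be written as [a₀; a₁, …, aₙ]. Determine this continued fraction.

[11; 1, 2]

Run the Euclidean algorithm, recording each quotient:
35 ÷ 3 → quotient 11, remainder 2
3 ÷ 2 → quotient 1, remainder 1
2 ÷ 1 → quotient 2, remainder 0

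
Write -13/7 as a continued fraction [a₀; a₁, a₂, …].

-13 ÷ 7 → quotient -2, remainder 1
7 ÷ 1 → quotient 7, remainder 0

[-2; 7]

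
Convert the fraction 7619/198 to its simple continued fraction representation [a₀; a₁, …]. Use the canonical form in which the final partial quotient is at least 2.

7619 = 38·198 + 95, so a_0 = 38
198 = 2·95 + 8, so a_1 = 2
95 = 11·8 + 7, so a_2 = 11
8 = 1·7 + 1, so a_3 = 1
7 = 7·1 + 0, so a_4 = 7

[38; 2, 11, 1, 7]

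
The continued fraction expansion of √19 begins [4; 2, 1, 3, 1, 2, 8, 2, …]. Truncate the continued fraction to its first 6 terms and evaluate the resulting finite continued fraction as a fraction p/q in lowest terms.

Start with 2.
1 + 1/(2/1) = 1 + 1/2 = 3/2
3 + 1/(3/2) = 3 + 2/3 = 11/3
1 + 1/(11/3) = 1 + 3/11 = 14/11
2 + 1/(14/11) = 2 + 11/14 = 39/14
4 + 1/(39/14) = 4 + 14/39 = 170/39

170/39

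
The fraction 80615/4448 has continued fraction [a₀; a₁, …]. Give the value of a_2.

80615 = 18·4448 + 551, so a_0 = 18
4448 = 8·551 + 40, so a_1 = 8
551 = 13·40 + 31, so a_2 = 13

13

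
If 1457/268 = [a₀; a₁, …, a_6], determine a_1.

2

1457 = 5·268 + 117, so a_0 = 5
268 = 2·117 + 34, so a_1 = 2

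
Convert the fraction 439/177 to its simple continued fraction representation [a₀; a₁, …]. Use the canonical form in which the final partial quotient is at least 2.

[2; 2, 12, 7]

439 = 2·177 + 85, so a_0 = 2
177 = 2·85 + 7, so a_1 = 2
85 = 12·7 + 1, so a_2 = 12
7 = 7·1 + 0, so a_3 = 7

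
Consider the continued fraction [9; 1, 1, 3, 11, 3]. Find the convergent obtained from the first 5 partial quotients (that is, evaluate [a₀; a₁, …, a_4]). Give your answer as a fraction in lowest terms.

756/79

Start with 11.
3 + 1/(11/1) = 3 + 1/11 = 34/11
1 + 1/(34/11) = 1 + 11/34 = 45/34
1 + 1/(45/34) = 1 + 34/45 = 79/45
9 + 1/(79/45) = 9 + 45/79 = 756/79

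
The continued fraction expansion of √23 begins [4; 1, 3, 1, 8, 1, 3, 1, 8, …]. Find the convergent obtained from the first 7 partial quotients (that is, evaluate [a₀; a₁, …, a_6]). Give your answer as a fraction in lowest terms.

916/191

Use the convergent recurrence hₖ = aₖ·hₖ₋₁ + hₖ₋₂ (and likewise for the denominators kₖ):
a_0 = 4: 4/1
a_1 = 1: 5/1
a_2 = 3: 19/4
a_3 = 1: 24/5
a_4 = 8: 211/44
a_5 = 1: 235/49
a_6 = 3: 916/191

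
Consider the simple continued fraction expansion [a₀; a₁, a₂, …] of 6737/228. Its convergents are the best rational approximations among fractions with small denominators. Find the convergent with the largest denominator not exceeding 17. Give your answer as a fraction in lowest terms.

List convergents until the denominator exceeds the bound:
a_0 = 29: 29/1  (≤ bound)
a_1 = 1: 30/1  (≤ bound)
a_2 = 1: 59/2  (≤ bound)
a_3 = 4: 266/9  (≤ bound)
a_4 = 1: 325/11  (≤ bound)
a_5 = 2: 916/31  (> 17, stop)

325/11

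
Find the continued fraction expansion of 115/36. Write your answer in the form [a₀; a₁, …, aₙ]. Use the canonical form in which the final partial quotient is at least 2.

Apply division with remainder until the remainder is 0:
115 = 3·36 + 7, so a_0 = 3
36 = 5·7 + 1, so a_1 = 5
7 = 7·1 + 0, so a_2 = 7

[3; 5, 7]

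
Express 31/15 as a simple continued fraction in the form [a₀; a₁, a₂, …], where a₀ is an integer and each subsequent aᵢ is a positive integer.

Repeatedly divide and take the remainder:
31 ÷ 15 → quotient 2, remainder 1
15 ÷ 1 → quotient 15, remainder 0

[2; 15]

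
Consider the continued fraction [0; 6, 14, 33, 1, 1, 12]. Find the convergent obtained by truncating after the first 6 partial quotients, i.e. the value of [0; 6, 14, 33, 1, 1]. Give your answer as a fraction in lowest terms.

a_0 = 0: 0/1
a_1 = 6: 1/6
a_2 = 14: 14/85
a_3 = 33: 463/2811
a_4 = 1: 477/2896
a_5 = 1: 940/5707

940/5707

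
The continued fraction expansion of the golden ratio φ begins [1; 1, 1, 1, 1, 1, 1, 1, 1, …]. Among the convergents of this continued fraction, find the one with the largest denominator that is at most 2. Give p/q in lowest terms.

3/2

List convergents until the denominator exceeds the bound:
a_0 = 1: 1/1  (≤ bound)
a_1 = 1: 2/1  (≤ bound)
a_2 = 1: 3/2  (≤ bound)
a_3 = 1: 5/3  (> 2, stop)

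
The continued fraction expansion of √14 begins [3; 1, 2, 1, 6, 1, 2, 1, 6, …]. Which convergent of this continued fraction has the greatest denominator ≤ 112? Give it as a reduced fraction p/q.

333/89

List convergents until the denominator exceeds the bound:
a_0 = 3: 3/1  (≤ bound)
a_1 = 1: 4/1  (≤ bound)
a_2 = 2: 11/3  (≤ bound)
a_3 = 1: 15/4  (≤ bound)
a_4 = 6: 101/27  (≤ bound)
a_5 = 1: 116/31  (≤ bound)
a_6 = 2: 333/89  (≤ bound)
a_7 = 1: 449/120  (> 112, stop)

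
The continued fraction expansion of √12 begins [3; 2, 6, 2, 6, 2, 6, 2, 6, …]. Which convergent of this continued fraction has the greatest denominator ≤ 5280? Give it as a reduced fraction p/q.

a_0 = 3: 3/1  (≤ bound)
a_1 = 2: 7/2  (≤ bound)
a_2 = 6: 45/13  (≤ bound)
a_3 = 2: 97/28  (≤ bound)
a_4 = 6: 627/181  (≤ bound)
a_5 = 2: 1351/390  (≤ bound)
a_6 = 6: 8733/2521  (≤ bound)
a_7 = 2: 18817/5432  (> 5280, stop)

8733/2521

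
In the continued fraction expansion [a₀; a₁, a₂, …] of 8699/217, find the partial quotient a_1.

Run the Euclidean algorithm, recording each quotient:
8699 = 40·217 + 19, so a_0 = 40
217 = 11·19 + 8, so a_1 = 11

11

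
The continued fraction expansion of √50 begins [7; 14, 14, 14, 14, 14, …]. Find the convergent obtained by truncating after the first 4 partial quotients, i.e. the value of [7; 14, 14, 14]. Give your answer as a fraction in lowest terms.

Start with 14.
14 + 1/(14/1) = 14 + 1/14 = 197/14
14 + 1/(197/14) = 14 + 14/197 = 2772/197
7 + 1/(2772/197) = 7 + 197/2772 = 19601/2772

19601/2772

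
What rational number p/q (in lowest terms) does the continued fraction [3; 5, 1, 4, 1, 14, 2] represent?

3403/1073

a_0 = 3: 3/1
a_1 = 5: 16/5
a_2 = 1: 19/6
a_3 = 4: 92/29
a_4 = 1: 111/35
a_5 = 14: 1646/519
a_6 = 2: 3403/1073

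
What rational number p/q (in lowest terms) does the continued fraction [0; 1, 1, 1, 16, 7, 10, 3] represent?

7322/11093

Use the convergent recurrence hₖ = aₖ·hₖ₋₁ + hₖ₋₂ (and likewise for the denominators kₖ):
a_0 = 0: 0/1
a_1 = 1: 1/1
a_2 = 1: 1/2
a_3 = 1: 2/3
a_4 = 16: 33/50
a_5 = 7: 233/353
a_6 = 10: 2363/3580
a_7 = 3: 7322/11093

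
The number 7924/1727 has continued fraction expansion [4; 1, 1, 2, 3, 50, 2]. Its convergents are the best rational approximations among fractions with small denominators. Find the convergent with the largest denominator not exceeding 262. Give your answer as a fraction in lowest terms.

78/17

List convergents until the denominator exceeds the bound:
a_0 = 4: 4/1  (≤ bound)
a_1 = 1: 5/1  (≤ bound)
a_2 = 1: 9/2  (≤ bound)
a_3 = 2: 23/5  (≤ bound)
a_4 = 3: 78/17  (≤ bound)
a_5 = 50: 3923/855  (> 262, stop)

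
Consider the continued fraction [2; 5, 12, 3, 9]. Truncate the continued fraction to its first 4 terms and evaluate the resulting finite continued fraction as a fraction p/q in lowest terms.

413/188

a_0 = 2: 2/1
a_1 = 5: 11/5
a_2 = 12: 134/61
a_3 = 3: 413/188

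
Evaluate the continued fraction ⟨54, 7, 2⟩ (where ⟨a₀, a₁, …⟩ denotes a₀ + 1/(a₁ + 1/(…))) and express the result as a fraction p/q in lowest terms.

812/15

Start with 2.
7 + 1/(2/1) = 7 + 1/2 = 15/2
54 + 1/(15/2) = 54 + 2/15 = 812/15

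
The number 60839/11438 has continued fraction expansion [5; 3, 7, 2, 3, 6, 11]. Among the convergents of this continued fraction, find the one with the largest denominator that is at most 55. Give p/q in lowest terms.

a_0 = 5: 5/1  (≤ bound)
a_1 = 3: 16/3  (≤ bound)
a_2 = 7: 117/22  (≤ bound)
a_3 = 2: 250/47  (≤ bound)
a_4 = 3: 867/163  (> 55, stop)

250/47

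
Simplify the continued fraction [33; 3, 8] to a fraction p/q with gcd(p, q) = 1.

Compute successive convergents:
a_0 = 33: 33/1
a_1 = 3: 100/3
a_2 = 8: 833/25

833/25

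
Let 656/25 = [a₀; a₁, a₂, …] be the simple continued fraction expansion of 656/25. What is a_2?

6

656 ÷ 25 → quotient 26, remainder 6
25 ÷ 6 → quotient 4, remainder 1
6 ÷ 1 → quotient 6, remainder 0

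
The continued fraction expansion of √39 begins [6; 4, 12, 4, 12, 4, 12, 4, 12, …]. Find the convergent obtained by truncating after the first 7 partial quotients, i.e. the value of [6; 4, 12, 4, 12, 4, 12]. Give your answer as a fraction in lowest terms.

764394/122401

Starting at the tail and folding back:
Start with 12.
4 + 1/(12/1) = 4 + 1/12 = 49/12
12 + 1/(49/12) = 12 + 12/49 = 600/49
4 + 1/(600/49) = 4 + 49/600 = 2449/600
12 + 1/(2449/600) = 12 + 600/2449 = 29988/2449
4 + 1/(29988/2449) = 4 + 2449/29988 = 122401/29988
6 + 1/(122401/29988) = 6 + 29988/122401 = 764394/122401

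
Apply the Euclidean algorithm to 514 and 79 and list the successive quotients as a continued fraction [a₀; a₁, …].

Apply division with remainder until the remainder is 0:
⌊514/79⌋ = 6, remainder 40
⌊79/40⌋ = 1, remainder 39
⌊40/39⌋ = 1, remainder 1
⌊39/1⌋ = 39, remainder 0

[6; 1, 1, 39]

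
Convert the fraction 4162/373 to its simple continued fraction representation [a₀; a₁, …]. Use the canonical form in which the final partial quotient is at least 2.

4162 = 11·373 + 59, so a_0 = 11
373 = 6·59 + 19, so a_1 = 6
59 = 3·19 + 2, so a_2 = 3
19 = 9·2 + 1, so a_3 = 9
2 = 2·1 + 0, so a_4 = 2

[11; 6, 3, 9, 2]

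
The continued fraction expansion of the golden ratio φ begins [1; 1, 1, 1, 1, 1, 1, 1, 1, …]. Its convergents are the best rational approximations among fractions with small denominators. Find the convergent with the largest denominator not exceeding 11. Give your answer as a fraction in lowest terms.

List convergents until the denominator exceeds the bound:
a_0 = 1: 1/1  (≤ bound)
a_1 = 1: 2/1  (≤ bound)
a_2 = 1: 3/2  (≤ bound)
a_3 = 1: 5/3  (≤ bound)
a_4 = 1: 8/5  (≤ bound)
a_5 = 1: 13/8  (≤ bound)
a_6 = 1: 21/13  (> 11, stop)

13/8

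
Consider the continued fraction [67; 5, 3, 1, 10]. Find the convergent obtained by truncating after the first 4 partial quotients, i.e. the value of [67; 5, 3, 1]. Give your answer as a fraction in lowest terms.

a_0 = 67: 67/1
a_1 = 5: 336/5
a_2 = 3: 1075/16
a_3 = 1: 1411/21

1411/21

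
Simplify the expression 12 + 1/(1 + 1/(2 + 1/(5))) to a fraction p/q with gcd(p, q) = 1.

203/16

Use the convergent recurrence hₖ = aₖ·hₖ₋₁ + hₖ₋₂ (and likewise for the denominators kₖ):
a_0 = 12: 12/1
a_1 = 1: 13/1
a_2 = 2: 38/3
a_3 = 5: 203/16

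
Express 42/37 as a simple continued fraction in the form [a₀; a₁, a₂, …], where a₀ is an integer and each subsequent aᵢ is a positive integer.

[1; 7, 2, 2]

⌊42/37⌋ = 1, remainder 5
⌊37/5⌋ = 7, remainder 2
⌊5/2⌋ = 2, remainder 1
⌊2/1⌋ = 2, remainder 0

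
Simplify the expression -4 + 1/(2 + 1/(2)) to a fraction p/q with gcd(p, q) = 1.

Collapse the nested fraction from the inside out:
Start with 2.
2 + 1/(2/1) = 2 + 1/2 = 5/2
-4 + 1/(5/2) = -4 + 2/5 = -18/5

-18/5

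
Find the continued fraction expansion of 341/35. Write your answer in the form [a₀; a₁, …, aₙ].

Run the Euclidean algorithm, recording each quotient:
341 = 9·35 + 26, so a_0 = 9
35 = 1·26 + 9, so a_1 = 1
26 = 2·9 + 8, so a_2 = 2
9 = 1·8 + 1, so a_3 = 1
8 = 8·1 + 0, so a_4 = 8

[9; 1, 2, 1, 8]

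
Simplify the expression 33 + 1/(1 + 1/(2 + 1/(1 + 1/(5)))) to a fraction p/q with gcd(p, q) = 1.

776/23

a_0 = 33: 33/1
a_1 = 1: 34/1
a_2 = 2: 101/3
a_3 = 1: 135/4
a_4 = 5: 776/23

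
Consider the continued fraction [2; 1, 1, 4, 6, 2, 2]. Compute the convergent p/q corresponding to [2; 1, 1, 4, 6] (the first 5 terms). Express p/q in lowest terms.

Start with 6.
4 + 1/(6/1) = 4 + 1/6 = 25/6
1 + 1/(25/6) = 1 + 6/25 = 31/25
1 + 1/(31/25) = 1 + 25/31 = 56/31
2 + 1/(56/31) = 2 + 31/56 = 143/56

143/56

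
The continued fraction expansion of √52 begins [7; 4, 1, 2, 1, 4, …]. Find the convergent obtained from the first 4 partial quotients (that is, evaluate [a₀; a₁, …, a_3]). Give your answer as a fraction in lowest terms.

a_0 = 7: 7/1
a_1 = 4: 29/4
a_2 = 1: 36/5
a_3 = 2: 101/14

101/14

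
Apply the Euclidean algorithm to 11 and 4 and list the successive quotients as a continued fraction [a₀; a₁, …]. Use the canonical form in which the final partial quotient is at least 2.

[2; 1, 3]

Repeatedly divide and take the remainder:
11 ÷ 4 → quotient 2, remainder 3
4 ÷ 3 → quotient 1, remainder 1
3 ÷ 1 → quotient 3, remainder 0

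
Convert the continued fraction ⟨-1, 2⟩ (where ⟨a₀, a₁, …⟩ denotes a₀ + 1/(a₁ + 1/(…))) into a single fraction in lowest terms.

-1/2

Build up convergents one term at a time:
a_0 = -1: -1/1
a_1 = 2: -1/2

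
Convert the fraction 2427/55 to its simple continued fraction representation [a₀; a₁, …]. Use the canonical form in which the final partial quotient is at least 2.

[44; 7, 1, 6]

2427 ÷ 55 → quotient 44, remainder 7
55 ÷ 7 → quotient 7, remainder 6
7 ÷ 6 → quotient 1, remainder 1
6 ÷ 1 → quotient 6, remainder 0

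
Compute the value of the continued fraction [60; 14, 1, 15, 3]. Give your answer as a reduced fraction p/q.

Compute successive convergents:
a_0 = 60: 60/1
a_1 = 14: 841/14
a_2 = 1: 901/15
a_3 = 15: 14356/239
a_4 = 3: 43969/732

43969/732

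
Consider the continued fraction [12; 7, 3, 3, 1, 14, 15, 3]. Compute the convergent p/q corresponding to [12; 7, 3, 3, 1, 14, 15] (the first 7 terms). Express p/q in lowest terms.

a_0 = 12: 12/1
a_1 = 7: 85/7
a_2 = 3: 267/22
a_3 = 3: 886/73
a_4 = 1: 1153/95
a_5 = 14: 17028/1403
a_6 = 15: 256573/21140

256573/21140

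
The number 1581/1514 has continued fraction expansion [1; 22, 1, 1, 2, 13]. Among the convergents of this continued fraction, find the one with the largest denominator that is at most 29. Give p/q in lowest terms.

a_0 = 1: 1/1  (≤ bound)
a_1 = 22: 23/22  (≤ bound)
a_2 = 1: 24/23  (≤ bound)
a_3 = 1: 47/45  (> 29, stop)

24/23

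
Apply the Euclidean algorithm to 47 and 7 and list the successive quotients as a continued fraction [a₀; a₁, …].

Run the Euclidean algorithm, recording each quotient:
⌊47/7⌋ = 6, remainder 5
⌊7/5⌋ = 1, remainder 2
⌊5/2⌋ = 2, remainder 1
⌊2/1⌋ = 2, remainder 0

[6; 1, 2, 2]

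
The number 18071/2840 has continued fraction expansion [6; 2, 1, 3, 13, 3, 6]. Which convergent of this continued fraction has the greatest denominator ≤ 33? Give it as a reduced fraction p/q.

a_0 = 6: 6/1  (≤ bound)
a_1 = 2: 13/2  (≤ bound)
a_2 = 1: 19/3  (≤ bound)
a_3 = 3: 70/11  (≤ bound)
a_4 = 13: 929/146  (> 33, stop)

70/11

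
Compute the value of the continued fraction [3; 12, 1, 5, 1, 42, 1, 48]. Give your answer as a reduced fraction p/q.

594975/193313

Collapse the nested fraction from the inside out:
Start with 48.
1 + 1/(48/1) = 1 + 1/48 = 49/48
42 + 1/(49/48) = 42 + 48/49 = 2106/49
1 + 1/(2106/49) = 1 + 49/2106 = 2155/2106
5 + 1/(2155/2106) = 5 + 2106/2155 = 12881/2155
1 + 1/(12881/2155) = 1 + 2155/12881 = 15036/12881
12 + 1/(15036/12881) = 12 + 12881/15036 = 193313/15036
3 + 1/(193313/15036) = 3 + 15036/193313 = 594975/193313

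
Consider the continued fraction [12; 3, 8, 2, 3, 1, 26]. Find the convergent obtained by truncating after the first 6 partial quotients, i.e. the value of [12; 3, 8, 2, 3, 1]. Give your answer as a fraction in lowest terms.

2920/237

Start with 1.
3 + 1/(1/1) = 3 + 1/1 = 4/1
2 + 1/(4/1) = 2 + 1/4 = 9/4
8 + 1/(9/4) = 8 + 4/9 = 76/9
3 + 1/(76/9) = 3 + 9/76 = 237/76
12 + 1/(237/76) = 12 + 76/237 = 2920/237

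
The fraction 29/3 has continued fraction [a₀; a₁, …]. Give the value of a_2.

2

29 ÷ 3 → quotient 9, remainder 2
3 ÷ 2 → quotient 1, remainder 1
2 ÷ 1 → quotient 2, remainder 0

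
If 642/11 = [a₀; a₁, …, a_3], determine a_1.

642 ÷ 11 → quotient 58, remainder 4
11 ÷ 4 → quotient 2, remainder 3

2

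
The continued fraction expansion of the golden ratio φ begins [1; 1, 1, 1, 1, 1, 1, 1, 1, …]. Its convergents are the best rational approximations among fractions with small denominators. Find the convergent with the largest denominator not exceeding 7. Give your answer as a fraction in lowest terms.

a_0 = 1: 1/1  (≤ bound)
a_1 = 1: 2/1  (≤ bound)
a_2 = 1: 3/2  (≤ bound)
a_3 = 1: 5/3  (≤ bound)
a_4 = 1: 8/5  (≤ bound)
a_5 = 1: 13/8  (> 7, stop)

8/5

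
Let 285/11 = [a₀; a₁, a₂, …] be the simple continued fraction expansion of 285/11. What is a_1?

1

Apply division with remainder until the remainder is 0:
285 ÷ 11 → quotient 25, remainder 10
11 ÷ 10 → quotient 1, remainder 1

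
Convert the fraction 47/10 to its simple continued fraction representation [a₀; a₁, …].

47 = 4·10 + 7, so a_0 = 4
10 = 1·7 + 3, so a_1 = 1
7 = 2·3 + 1, so a_2 = 2
3 = 3·1 + 0, so a_3 = 3

[4; 1, 2, 3]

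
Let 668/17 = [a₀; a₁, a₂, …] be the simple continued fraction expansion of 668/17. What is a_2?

2

Repeatedly divide and take the remainder:
668 = 39·17 + 5, so a_0 = 39
17 = 3·5 + 2, so a_1 = 3
5 = 2·2 + 1, so a_2 = 2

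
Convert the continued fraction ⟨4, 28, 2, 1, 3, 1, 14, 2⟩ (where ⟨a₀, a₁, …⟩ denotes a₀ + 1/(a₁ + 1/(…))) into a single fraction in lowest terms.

48976/12137

Collapse the nested fraction from the inside out:
Start with 2.
14 + 1/(2/1) = 14 + 1/2 = 29/2
1 + 1/(29/2) = 1 + 2/29 = 31/29
3 + 1/(31/29) = 3 + 29/31 = 122/31
1 + 1/(122/31) = 1 + 31/122 = 153/122
2 + 1/(153/122) = 2 + 122/153 = 428/153
28 + 1/(428/153) = 28 + 153/428 = 12137/428
4 + 1/(12137/428) = 4 + 428/12137 = 48976/12137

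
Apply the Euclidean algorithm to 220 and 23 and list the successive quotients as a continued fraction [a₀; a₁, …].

[9; 1, 1, 3, 3]

Repeatedly divide and take the remainder:
220 = 9·23 + 13, so a_0 = 9
23 = 1·13 + 10, so a_1 = 1
13 = 1·10 + 3, so a_2 = 1
10 = 3·3 + 1, so a_3 = 3
3 = 3·1 + 0, so a_4 = 3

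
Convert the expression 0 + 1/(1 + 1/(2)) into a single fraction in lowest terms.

2/3

a_0 = 0: 0/1
a_1 = 1: 1/1
a_2 = 2: 2/3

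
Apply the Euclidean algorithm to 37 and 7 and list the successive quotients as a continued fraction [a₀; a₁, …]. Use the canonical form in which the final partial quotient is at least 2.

[5; 3, 2]

Repeatedly divide and take the remainder:
37 = 5·7 + 2, so a_0 = 5
7 = 3·2 + 1, so a_1 = 3
2 = 2·1 + 0, so a_2 = 2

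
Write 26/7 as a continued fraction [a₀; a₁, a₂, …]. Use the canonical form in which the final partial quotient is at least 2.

26 ÷ 7 → quotient 3, remainder 5
7 ÷ 5 → quotient 1, remainder 2
5 ÷ 2 → quotient 2, remainder 1
2 ÷ 1 → quotient 2, remainder 0

[3; 1, 2, 2]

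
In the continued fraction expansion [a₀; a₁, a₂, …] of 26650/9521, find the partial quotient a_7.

2

26650 = 2·9521 + 7608, so a_0 = 2
9521 = 1·7608 + 1913, so a_1 = 1
7608 = 3·1913 + 1869, so a_2 = 3
1913 = 1·1869 + 44, so a_3 = 1
1869 = 42·44 + 21, so a_4 = 42
44 = 2·21 + 2, so a_5 = 2
21 = 10·2 + 1, so a_6 = 10
2 = 2·1 + 0, so a_7 = 2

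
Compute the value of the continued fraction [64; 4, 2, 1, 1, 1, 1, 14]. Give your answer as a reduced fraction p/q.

Use the convergent recurrence hₖ = aₖ·hₖ₋₁ + hₖ₋₂ (and likewise for the denominators kₖ):
a_0 = 64: 64/1
a_1 = 4: 257/4
a_2 = 2: 578/9
a_3 = 1: 835/13
a_4 = 1: 1413/22
a_5 = 1: 2248/35
a_6 = 1: 3661/57
a_7 = 14: 53502/833

53502/833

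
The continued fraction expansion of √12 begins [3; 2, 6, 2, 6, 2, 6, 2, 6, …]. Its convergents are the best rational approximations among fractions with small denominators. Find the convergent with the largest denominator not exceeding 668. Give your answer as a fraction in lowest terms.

List convergents until the denominator exceeds the bound:
a_0 = 3: 3/1  (≤ bound)
a_1 = 2: 7/2  (≤ bound)
a_2 = 6: 45/13  (≤ bound)
a_3 = 2: 97/28  (≤ bound)
a_4 = 6: 627/181  (≤ bound)
a_5 = 2: 1351/390  (≤ bound)
a_6 = 6: 8733/2521  (> 668, stop)

1351/390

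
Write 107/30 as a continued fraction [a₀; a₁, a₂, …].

107 ÷ 30 → quotient 3, remainder 17
30 ÷ 17 → quotient 1, remainder 13
17 ÷ 13 → quotient 1, remainder 4
13 ÷ 4 → quotient 3, remainder 1
4 ÷ 1 → quotient 4, remainder 0

[3; 1, 1, 3, 4]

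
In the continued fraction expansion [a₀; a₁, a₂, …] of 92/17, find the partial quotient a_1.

2

⌊92/17⌋ = 5, remainder 7
⌊17/7⌋ = 2, remainder 3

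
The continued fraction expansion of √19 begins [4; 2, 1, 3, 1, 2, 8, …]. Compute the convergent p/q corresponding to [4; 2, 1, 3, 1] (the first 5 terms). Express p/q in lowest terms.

61/14

Start with 1.
3 + 1/(1/1) = 3 + 1/1 = 4/1
1 + 1/(4/1) = 1 + 1/4 = 5/4
2 + 1/(5/4) = 2 + 4/5 = 14/5
4 + 1/(14/5) = 4 + 5/14 = 61/14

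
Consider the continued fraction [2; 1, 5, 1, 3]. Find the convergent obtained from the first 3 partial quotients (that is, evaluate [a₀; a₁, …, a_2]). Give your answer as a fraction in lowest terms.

a_0 = 2: 2/1
a_1 = 1: 3/1
a_2 = 5: 17/6

17/6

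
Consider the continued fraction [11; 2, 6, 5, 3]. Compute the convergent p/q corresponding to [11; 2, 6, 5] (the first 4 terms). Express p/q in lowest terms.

768/67

Build up convergents one term at a time:
a_0 = 11: 11/1
a_1 = 2: 23/2
a_2 = 6: 149/13
a_3 = 5: 768/67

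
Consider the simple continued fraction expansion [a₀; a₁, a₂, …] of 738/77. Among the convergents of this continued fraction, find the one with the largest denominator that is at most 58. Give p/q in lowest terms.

a_0 = 9: 9/1  (≤ bound)
a_1 = 1: 10/1  (≤ bound)
a_2 = 1: 19/2  (≤ bound)
a_3 = 2: 48/5  (≤ bound)
a_4 = 2: 115/12  (≤ bound)
a_5 = 6: 738/77  (> 58, stop)

115/12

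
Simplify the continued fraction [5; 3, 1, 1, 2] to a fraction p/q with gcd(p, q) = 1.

95/18

a_0 = 5: 5/1
a_1 = 3: 16/3
a_2 = 1: 21/4
a_3 = 1: 37/7
a_4 = 2: 95/18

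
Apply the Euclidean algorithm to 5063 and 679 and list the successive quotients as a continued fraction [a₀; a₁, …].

5063 ÷ 679 → quotient 7, remainder 310
679 ÷ 310 → quotient 2, remainder 59
310 ÷ 59 → quotient 5, remainder 15
59 ÷ 15 → quotient 3, remainder 14
15 ÷ 14 → quotient 1, remainder 1
14 ÷ 1 → quotient 14, remainder 0

[7; 2, 5, 3, 1, 14]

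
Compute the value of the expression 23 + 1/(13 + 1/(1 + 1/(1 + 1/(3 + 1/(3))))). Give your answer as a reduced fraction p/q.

a_0 = 23: 23/1
a_1 = 13: 300/13
a_2 = 1: 323/14
a_3 = 1: 623/27
a_4 = 3: 2192/95
a_5 = 3: 7199/312

7199/312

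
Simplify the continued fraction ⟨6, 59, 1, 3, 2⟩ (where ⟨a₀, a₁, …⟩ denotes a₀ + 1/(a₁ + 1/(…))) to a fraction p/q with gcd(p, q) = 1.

3237/538

Work from the innermost term outward:
Start with 2.
3 + 1/(2/1) = 3 + 1/2 = 7/2
1 + 1/(7/2) = 1 + 2/7 = 9/7
59 + 1/(9/7) = 59 + 7/9 = 538/9
6 + 1/(538/9) = 6 + 9/538 = 3237/538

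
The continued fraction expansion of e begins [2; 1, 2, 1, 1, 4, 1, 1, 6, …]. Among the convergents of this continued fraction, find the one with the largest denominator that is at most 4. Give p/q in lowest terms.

11/4

a_0 = 2: 2/1  (≤ bound)
a_1 = 1: 3/1  (≤ bound)
a_2 = 2: 8/3  (≤ bound)
a_3 = 1: 11/4  (≤ bound)
a_4 = 1: 19/7  (> 4, stop)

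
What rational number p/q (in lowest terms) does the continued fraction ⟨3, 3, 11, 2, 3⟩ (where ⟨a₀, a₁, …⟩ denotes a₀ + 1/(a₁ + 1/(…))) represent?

a_0 = 3: 3/1
a_1 = 3: 10/3
a_2 = 11: 113/34
a_3 = 2: 236/71
a_4 = 3: 821/247

821/247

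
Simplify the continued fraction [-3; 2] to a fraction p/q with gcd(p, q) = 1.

Compute successive convergents:
a_0 = -3: -3/1
a_1 = 2: -5/2

-5/2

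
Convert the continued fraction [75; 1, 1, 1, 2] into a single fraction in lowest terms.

Start with 2.
1 + 1/(2/1) = 1 + 1/2 = 3/2
1 + 1/(3/2) = 1 + 2/3 = 5/3
1 + 1/(5/3) = 1 + 3/5 = 8/5
75 + 1/(8/5) = 75 + 5/8 = 605/8

605/8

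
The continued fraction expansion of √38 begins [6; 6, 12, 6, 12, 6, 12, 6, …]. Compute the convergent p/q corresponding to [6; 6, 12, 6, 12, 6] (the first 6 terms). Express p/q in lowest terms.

a_0 = 6: 6/1
a_1 = 6: 37/6
a_2 = 12: 450/73
a_3 = 6: 2737/444
a_4 = 12: 33294/5401
a_5 = 6: 202501/32850

202501/32850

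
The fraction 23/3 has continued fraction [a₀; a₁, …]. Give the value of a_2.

⌊23/3⌋ = 7, remainder 2
⌊3/2⌋ = 1, remainder 1
⌊2/1⌋ = 2, remainder 0

2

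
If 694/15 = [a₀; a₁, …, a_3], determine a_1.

3

Run the Euclidean algorithm, recording each quotient:
⌊694/15⌋ = 46, remainder 4
⌊15/4⌋ = 3, remainder 3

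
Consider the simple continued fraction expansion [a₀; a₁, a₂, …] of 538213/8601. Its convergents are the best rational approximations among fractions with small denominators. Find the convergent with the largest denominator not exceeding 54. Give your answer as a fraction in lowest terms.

2065/33

a_0 = 62: 62/1  (≤ bound)
a_1 = 1: 63/1  (≤ bound)
a_2 = 1: 125/2  (≤ bound)
a_3 = 2: 313/5  (≤ bound)
a_4 = 1: 438/7  (≤ bound)
a_5 = 4: 2065/33  (≤ bound)
a_6 = 7: 14893/238  (> 54, stop)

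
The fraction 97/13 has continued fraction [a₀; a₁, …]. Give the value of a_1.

⌊97/13⌋ = 7, remainder 6
⌊13/6⌋ = 2, remainder 1

2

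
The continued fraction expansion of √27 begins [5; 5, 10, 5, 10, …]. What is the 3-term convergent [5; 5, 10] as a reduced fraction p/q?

265/51

Build up convergents one term at a time:
a_0 = 5: 5/1
a_1 = 5: 26/5
a_2 = 10: 265/51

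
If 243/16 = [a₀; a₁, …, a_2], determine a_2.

3

243 = 15·16 + 3, so a_0 = 15
16 = 5·3 + 1, so a_1 = 5
3 = 3·1 + 0, so a_2 = 3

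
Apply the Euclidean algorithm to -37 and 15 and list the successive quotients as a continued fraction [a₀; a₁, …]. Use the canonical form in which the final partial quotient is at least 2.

[-3; 1, 1, 7]

-37 = -3·15 + 8, so a_0 = -3
15 = 1·8 + 7, so a_1 = 1
8 = 1·7 + 1, so a_2 = 1
7 = 7·1 + 0, so a_3 = 7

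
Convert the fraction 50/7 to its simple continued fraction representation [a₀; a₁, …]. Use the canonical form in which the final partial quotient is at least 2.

[7; 7]

Apply division with remainder until the remainder is 0:
50 = 7·7 + 1, so a_0 = 7
7 = 7·1 + 0, so a_1 = 7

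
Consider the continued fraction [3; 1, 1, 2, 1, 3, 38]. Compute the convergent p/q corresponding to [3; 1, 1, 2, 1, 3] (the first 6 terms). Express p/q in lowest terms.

93/26

Start with 3.
1 + 1/(3/1) = 1 + 1/3 = 4/3
2 + 1/(4/3) = 2 + 3/4 = 11/4
1 + 1/(11/4) = 1 + 4/11 = 15/11
1 + 1/(15/11) = 1 + 11/15 = 26/15
3 + 1/(26/15) = 3 + 15/26 = 93/26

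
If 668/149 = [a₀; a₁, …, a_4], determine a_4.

2

Apply division with remainder until the remainder is 0:
668 = 4·149 + 72, so a_0 = 4
149 = 2·72 + 5, so a_1 = 2
72 = 14·5 + 2, so a_2 = 14
5 = 2·2 + 1, so a_3 = 2
2 = 2·1 + 0, so a_4 = 2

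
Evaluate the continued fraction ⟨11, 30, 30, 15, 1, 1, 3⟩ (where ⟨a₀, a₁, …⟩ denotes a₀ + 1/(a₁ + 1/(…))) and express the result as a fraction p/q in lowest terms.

Work from the innermost term outward:
Start with 3.
1 + 1/(3/1) = 1 + 1/3 = 4/3
1 + 1/(4/3) = 1 + 3/4 = 7/4
15 + 1/(7/4) = 15 + 4/7 = 109/7
30 + 1/(109/7) = 30 + 7/109 = 3277/109
30 + 1/(3277/109) = 30 + 109/3277 = 98419/3277
11 + 1/(98419/3277) = 11 + 3277/98419 = 1085886/98419

1085886/98419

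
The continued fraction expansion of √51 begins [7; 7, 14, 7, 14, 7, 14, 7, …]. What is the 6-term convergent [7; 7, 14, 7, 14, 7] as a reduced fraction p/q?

499850/69993

Start with 7.
14 + 1/(7/1) = 14 + 1/7 = 99/7
7 + 1/(99/7) = 7 + 7/99 = 700/99
14 + 1/(700/99) = 14 + 99/700 = 9899/700
7 + 1/(9899/700) = 7 + 700/9899 = 69993/9899
7 + 1/(69993/9899) = 7 + 9899/69993 = 499850/69993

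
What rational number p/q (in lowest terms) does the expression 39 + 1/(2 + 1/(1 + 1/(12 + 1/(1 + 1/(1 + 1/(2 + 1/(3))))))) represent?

a_0 = 39: 39/1
a_1 = 2: 79/2
a_2 = 1: 118/3
a_3 = 12: 1495/38
a_4 = 1: 1613/41
a_5 = 1: 3108/79
a_6 = 2: 7829/199
a_7 = 3: 26595/676

26595/676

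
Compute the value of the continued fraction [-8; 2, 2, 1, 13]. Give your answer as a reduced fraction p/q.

-727/96

Start with 13.
1 + 1/(13/1) = 1 + 1/13 = 14/13
2 + 1/(14/13) = 2 + 13/14 = 41/14
2 + 1/(41/14) = 2 + 14/41 = 96/41
-8 + 1/(96/41) = -8 + 41/96 = -727/96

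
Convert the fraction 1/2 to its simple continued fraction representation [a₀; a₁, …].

1 ÷ 2 → quotient 0, remainder 1
2 ÷ 1 → quotient 2, remainder 0

[0; 2]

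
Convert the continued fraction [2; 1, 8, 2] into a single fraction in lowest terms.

Start with 2.
8 + 1/(2/1) = 8 + 1/2 = 17/2
1 + 1/(17/2) = 1 + 2/17 = 19/17
2 + 1/(19/17) = 2 + 17/19 = 55/19

55/19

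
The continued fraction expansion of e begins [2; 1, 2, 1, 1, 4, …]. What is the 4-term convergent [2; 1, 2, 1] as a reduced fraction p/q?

11/4

Start with 1.
2 + 1/(1/1) = 2 + 1/1 = 3/1
1 + 1/(3/1) = 1 + 1/3 = 4/3
2 + 1/(4/3) = 2 + 3/4 = 11/4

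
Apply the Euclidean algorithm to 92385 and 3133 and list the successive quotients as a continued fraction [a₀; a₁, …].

[29; 2, 19, 1, 5, 2, 2, 2]

⌊92385/3133⌋ = 29, remainder 1528
⌊3133/1528⌋ = 2, remainder 77
⌊1528/77⌋ = 19, remainder 65
⌊77/65⌋ = 1, remainder 12
⌊65/12⌋ = 5, remainder 5
⌊12/5⌋ = 2, remainder 2
⌊5/2⌋ = 2, remainder 1
⌊2/1⌋ = 2, remainder 0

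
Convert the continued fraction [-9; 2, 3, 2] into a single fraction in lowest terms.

-137/16

Starting at the tail and folding back:
Start with 2.
3 + 1/(2/1) = 3 + 1/2 = 7/2
2 + 1/(7/2) = 2 + 2/7 = 16/7
-9 + 1/(16/7) = -9 + 7/16 = -137/16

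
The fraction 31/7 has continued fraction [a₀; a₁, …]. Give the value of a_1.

⌊31/7⌋ = 4, remainder 3
⌊7/3⌋ = 2, remainder 1

2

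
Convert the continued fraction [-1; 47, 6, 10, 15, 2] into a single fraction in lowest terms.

-87850/89753

Build up convergents one term at a time:
a_0 = -1: -1/1
a_1 = 47: -46/47
a_2 = 6: -277/283
a_3 = 10: -2816/2877
a_4 = 15: -42517/43438
a_5 = 2: -87850/89753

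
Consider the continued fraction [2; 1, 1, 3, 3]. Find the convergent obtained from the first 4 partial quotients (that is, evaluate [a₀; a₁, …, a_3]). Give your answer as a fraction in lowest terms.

18/7

Start with 3.
1 + 1/(3/1) = 1 + 1/3 = 4/3
1 + 1/(4/3) = 1 + 3/4 = 7/4
2 + 1/(7/4) = 2 + 4/7 = 18/7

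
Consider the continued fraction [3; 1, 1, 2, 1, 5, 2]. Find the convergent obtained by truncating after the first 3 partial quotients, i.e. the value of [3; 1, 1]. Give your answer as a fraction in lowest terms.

7/2

Start with 1.
1 + 1/(1/1) = 1 + 1/1 = 2/1
3 + 1/(2/1) = 3 + 1/2 = 7/2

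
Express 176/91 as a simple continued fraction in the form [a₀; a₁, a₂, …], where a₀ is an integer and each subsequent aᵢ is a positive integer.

Run the Euclidean algorithm, recording each quotient:
176 = 1·91 + 85, so a_0 = 1
91 = 1·85 + 6, so a_1 = 1
85 = 14·6 + 1, so a_2 = 14
6 = 6·1 + 0, so a_3 = 6

[1; 1, 14, 6]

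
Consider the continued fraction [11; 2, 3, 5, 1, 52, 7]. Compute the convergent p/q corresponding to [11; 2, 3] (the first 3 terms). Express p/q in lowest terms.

80/7

Start with 3.
2 + 1/(3/1) = 2 + 1/3 = 7/3
11 + 1/(7/3) = 11 + 3/7 = 80/7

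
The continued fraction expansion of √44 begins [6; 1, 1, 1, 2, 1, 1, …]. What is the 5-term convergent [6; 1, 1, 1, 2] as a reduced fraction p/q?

Start with 2.
1 + 1/(2/1) = 1 + 1/2 = 3/2
1 + 1/(3/2) = 1 + 2/3 = 5/3
1 + 1/(5/3) = 1 + 3/5 = 8/5
6 + 1/(8/5) = 6 + 5/8 = 53/8

53/8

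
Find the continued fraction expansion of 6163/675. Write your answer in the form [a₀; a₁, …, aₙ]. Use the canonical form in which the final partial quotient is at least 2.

6163 ÷ 675 → quotient 9, remainder 88
675 ÷ 88 → quotient 7, remainder 59
88 ÷ 59 → quotient 1, remainder 29
59 ÷ 29 → quotient 2, remainder 1
29 ÷ 1 → quotient 29, remainder 0

[9; 7, 1, 2, 29]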